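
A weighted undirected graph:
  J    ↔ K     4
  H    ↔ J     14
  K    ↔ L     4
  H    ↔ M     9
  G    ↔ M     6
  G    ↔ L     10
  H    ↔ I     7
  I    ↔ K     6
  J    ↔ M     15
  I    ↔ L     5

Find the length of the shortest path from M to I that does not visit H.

21

Paths from M to I avoiding H:
M-J-K-I: 15 + 4 + 6 = 25
M-G-L-K-I: 6 + 10 + 4 + 6 = 26
M-G-L-I: 6 + 10 + 5 = 21
M-J-K-L-I: 15 + 4 + 4 + 5 = 28
The minimum is 21.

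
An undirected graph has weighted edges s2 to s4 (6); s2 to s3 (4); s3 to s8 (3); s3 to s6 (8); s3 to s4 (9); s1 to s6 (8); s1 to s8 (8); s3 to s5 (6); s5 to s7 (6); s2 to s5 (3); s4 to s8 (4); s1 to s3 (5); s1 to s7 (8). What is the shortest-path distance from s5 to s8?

Comparing a few candidate routes:
s5 -> s3 -> s4 -> s8: 6 + 9 + 4 = 19
s5 -> s3 -> s8: 6 + 3 = 9
s5 -> s2 -> s4 -> s8: 3 + 6 + 4 = 13
s5 -> s2 -> s3 -> s8: 3 + 4 + 3 = 10
s5 -> s3 -> s1 -> s8: 6 + 5 + 8 = 19
The minimum is 9.

9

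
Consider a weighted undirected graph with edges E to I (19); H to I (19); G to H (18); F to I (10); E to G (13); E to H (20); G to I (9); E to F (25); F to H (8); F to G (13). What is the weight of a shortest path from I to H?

18

A few of the I→H routes:
I→F→H: 10 + 8 = 18
I→G→H: 9 + 18 = 27
I→H: 19
Best route has total 18.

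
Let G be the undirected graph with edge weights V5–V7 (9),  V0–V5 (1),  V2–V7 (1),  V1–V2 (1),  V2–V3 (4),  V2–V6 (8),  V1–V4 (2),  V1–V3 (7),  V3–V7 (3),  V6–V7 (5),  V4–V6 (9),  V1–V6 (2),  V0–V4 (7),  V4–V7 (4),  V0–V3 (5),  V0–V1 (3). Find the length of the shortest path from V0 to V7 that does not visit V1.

8

Comparing a few candidate routes:
V0 - V3 - V7: 5 + 3 = 8
V0 - V3 - V2 - V7: 5 + 4 + 1 = 10
V0 - V4 - V7: 7 + 4 = 11
V0 - V4 - V6 - V7: 7 + 9 + 5 = 21
V0 - V5 - V7: 1 + 9 = 10
Shortest: 8.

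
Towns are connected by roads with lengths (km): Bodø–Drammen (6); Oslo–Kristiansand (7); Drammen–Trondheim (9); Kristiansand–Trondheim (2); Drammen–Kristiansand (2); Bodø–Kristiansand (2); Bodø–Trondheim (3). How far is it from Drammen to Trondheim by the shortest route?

Comparing a few candidate routes:
Drammen→Kristiansand→Bodø→Trondheim: 2 + 2 + 3 = 7
Drammen→Trondheim: 9
Drammen→Kristiansand→Trondheim: 2 + 2 = 4
Best route has total 4 km.

4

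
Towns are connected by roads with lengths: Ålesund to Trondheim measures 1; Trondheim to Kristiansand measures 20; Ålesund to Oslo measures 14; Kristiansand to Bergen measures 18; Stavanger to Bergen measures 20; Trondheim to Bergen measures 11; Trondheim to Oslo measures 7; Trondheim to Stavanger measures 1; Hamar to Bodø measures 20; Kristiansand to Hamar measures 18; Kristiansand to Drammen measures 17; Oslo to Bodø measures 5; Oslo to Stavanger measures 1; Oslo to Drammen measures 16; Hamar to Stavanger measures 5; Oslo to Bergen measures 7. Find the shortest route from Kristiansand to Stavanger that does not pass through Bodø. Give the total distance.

Some routes from Kristiansand to Stavanger avoiding Bodø:
Kristiansand→Trondheim→Oslo→Stavanger: 20 + 7 + 1 = 28
Kristiansand→Trondheim→Stavanger: 20 + 1 = 21
Kristiansand→Bergen→Oslo→Stavanger: 18 + 7 + 1 = 26
Kristiansand→Hamar→Stavanger: 18 + 5 = 23
Best route has total 21.

21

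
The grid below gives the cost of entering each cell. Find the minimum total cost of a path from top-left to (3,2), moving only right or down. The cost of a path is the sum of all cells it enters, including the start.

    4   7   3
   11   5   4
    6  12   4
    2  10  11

33

Path r0c0 r0c1 r0c2 r1c2 r2c2 r3c2: 4 + 7 + 3 + 4 + 4 + 11 = 33.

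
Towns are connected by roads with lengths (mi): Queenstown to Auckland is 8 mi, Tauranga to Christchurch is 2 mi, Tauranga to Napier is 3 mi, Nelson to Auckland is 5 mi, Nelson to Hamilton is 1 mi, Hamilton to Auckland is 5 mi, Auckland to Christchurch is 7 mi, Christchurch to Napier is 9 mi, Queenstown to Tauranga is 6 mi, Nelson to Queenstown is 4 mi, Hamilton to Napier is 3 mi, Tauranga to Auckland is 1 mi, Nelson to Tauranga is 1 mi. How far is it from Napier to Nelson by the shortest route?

Checking several routes:
Napier - Hamilton - Nelson: 3 + 1 = 4
Napier - Tauranga - Nelson: 3 + 1 = 4
Napier - Tauranga - Auckland - Nelson: 3 + 1 + 5 = 9
Napier - Tauranga - Auckland - Hamilton - Nelson: 3 + 1 + 5 + 1 = 10
Napier - Hamilton - Auckland - Tauranga - Nelson: 3 + 5 + 1 + 1 = 10
Shortest: 4 mi.

4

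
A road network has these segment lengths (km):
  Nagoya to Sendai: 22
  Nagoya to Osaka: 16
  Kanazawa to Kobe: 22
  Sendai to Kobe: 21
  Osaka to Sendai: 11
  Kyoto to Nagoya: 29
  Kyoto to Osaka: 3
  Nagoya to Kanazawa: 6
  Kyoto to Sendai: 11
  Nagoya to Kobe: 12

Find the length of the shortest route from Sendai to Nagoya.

A few of the Sendai→Nagoya routes:
Sendai -> Nagoya: 22
Sendai -> Osaka -> Nagoya: 11 + 16 = 27
Sendai -> Kyoto -> Osaka -> Nagoya: 11 + 3 + 16 = 30
Sendai -> Kobe -> Nagoya: 21 + 12 = 33
Shortest: 22 km.

22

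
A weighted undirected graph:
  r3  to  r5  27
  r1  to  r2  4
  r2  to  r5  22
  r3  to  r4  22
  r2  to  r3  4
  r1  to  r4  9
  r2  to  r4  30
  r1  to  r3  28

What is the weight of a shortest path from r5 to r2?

22

Some routes from r5 to r2:
r5 → r3 → r2: 27 + 4 = 31
r5 → r3 → r1 → r2: 27 + 28 + 4 = 59
r5 → r2: 22
r5 → r3 → r4 → r2: 27 + 22 + 30 = 79
r5 → r3 → r4 → r1 → r2: 27 + 22 + 9 + 4 = 62
Best route has total 22.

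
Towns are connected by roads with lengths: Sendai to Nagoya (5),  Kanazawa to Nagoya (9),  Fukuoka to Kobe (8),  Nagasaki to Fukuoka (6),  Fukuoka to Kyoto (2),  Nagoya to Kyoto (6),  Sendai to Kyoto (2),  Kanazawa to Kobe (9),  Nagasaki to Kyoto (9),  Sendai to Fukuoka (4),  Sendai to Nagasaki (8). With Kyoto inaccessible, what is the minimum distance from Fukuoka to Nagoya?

9

Candidate routes:
Fukuoka-Kobe-Kanazawa-Nagoya: 8 + 9 + 9 = 26
Fukuoka-Sendai-Nagoya: 4 + 5 = 9
Fukuoka-Nagasaki-Sendai-Nagoya: 6 + 8 + 5 = 19
Shortest: 9.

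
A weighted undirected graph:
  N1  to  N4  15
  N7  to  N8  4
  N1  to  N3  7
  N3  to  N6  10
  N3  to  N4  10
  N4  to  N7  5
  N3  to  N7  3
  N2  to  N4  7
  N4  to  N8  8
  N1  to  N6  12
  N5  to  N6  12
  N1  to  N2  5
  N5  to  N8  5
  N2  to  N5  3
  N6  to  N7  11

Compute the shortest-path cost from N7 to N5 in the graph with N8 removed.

Some routes from N7 to N5 avoiding N8:
N7 -> N3 -> N6 -> N5: 3 + 10 + 12 = 25
N7 -> N3 -> N1 -> N2 -> N5: 3 + 7 + 5 + 3 = 18
N7 -> N4 -> N1 -> N2 -> N5: 5 + 15 + 5 + 3 = 28
N7 -> N3 -> N4 -> N2 -> N5: 3 + 10 + 7 + 3 = 23
N7 -> N6 -> N5: 11 + 12 = 23
N7 -> N4 -> N2 -> N5: 5 + 7 + 3 = 15
Best route has total 15.

15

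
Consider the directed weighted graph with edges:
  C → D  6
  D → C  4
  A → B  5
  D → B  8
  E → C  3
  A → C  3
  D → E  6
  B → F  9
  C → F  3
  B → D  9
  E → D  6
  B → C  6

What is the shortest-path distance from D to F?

7

Routes from D to F:
D-B-C-F: 8 + 6 + 3 = 17
D-B-F: 8 + 9 = 17
D-C-F: 4 + 3 = 7
D-E-C-F: 6 + 3 + 3 = 12
The minimum is 7.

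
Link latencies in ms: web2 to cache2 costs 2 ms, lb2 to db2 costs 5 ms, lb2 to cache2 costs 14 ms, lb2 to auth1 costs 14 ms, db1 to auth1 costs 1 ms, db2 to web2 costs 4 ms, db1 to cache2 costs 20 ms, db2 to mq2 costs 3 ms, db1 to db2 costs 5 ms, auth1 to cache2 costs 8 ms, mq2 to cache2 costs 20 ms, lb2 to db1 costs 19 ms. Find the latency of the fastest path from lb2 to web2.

Some routes from lb2 to web2:
lb2 → db2 → db1 → auth1 → cache2 → web2: 5 + 5 + 1 + 8 + 2 = 21
lb2 → auth1 → cache2 → web2: 14 + 8 + 2 = 24
lb2 → db2 → web2: 5 + 4 = 9
lb2 → auth1 → db1 → db2 → web2: 14 + 1 + 5 + 4 = 24
lb2 → cache2 → web2: 14 + 2 = 16
Best route has total 9 ms.

9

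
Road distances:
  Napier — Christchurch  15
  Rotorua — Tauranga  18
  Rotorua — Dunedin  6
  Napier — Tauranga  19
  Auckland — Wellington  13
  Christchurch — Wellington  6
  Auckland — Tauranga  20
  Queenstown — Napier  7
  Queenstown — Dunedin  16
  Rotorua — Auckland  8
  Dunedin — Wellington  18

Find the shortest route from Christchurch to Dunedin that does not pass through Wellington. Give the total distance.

38

Candidate routes:
Christchurch → Napier → Tauranga → Auckland → Rotorua → Dunedin: 15 + 19 + 20 + 8 + 6 = 68
Christchurch → Napier → Tauranga → Rotorua → Dunedin: 15 + 19 + 18 + 6 = 58
Christchurch → Napier → Queenstown → Dunedin: 15 + 7 + 16 = 38
Shortest: 38.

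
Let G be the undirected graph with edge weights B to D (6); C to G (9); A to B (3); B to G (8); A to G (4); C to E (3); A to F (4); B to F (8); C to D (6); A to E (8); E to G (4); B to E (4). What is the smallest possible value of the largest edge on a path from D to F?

6

Comparing a few candidate routes:
D→B→F: max(6, 8) = 8
D→B→G→E→A→F: max(6, 8, 4, 8, 4) = 8
D→B→A→F: max(6, 3, 4) = 6
D→C→E→B→A→F: max(6, 3, 4, 3, 4) = 6
D→B→E→G→A→F: max(6, 4, 4, 4, 4) = 6
D→C→E→G→A→F: max(6, 3, 4, 4, 4) = 6
Smallest bottleneck: 6.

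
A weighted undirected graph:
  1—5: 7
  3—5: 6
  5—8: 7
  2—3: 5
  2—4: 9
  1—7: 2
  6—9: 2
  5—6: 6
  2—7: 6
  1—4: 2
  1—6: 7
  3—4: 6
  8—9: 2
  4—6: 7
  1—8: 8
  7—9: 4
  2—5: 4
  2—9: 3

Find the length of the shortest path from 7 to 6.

Some routes from 7 to 6:
7→2→9→6: 6 + 3 + 2 = 11
7→1→6: 2 + 7 = 9
7→9→6: 4 + 2 = 6
Best route has total 6.

6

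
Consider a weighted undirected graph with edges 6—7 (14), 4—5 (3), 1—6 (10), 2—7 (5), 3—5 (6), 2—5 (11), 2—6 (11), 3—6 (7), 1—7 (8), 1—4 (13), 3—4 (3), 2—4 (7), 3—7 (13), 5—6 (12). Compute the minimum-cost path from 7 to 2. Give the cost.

5

Some routes from 7 to 2:
7→1→4→2: 8 + 13 + 7 = 28
7→3→5→4→2: 13 + 6 + 3 + 7 = 29
7→6→2: 14 + 11 = 25
7→2: 5
7→3→4→2: 13 + 3 + 7 = 23
Best route has total 5.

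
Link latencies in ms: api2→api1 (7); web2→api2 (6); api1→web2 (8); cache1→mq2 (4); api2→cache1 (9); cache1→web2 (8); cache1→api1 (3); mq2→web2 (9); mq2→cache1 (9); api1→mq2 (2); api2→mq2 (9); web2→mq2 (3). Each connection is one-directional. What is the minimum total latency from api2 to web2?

Comparing a few candidate routes:
api2-api1-web2: 7 + 8 = 15
api2-mq2-web2: 9 + 9 = 18
api2-api1-mq2-web2: 7 + 2 + 9 = 18
api2-cache1-web2: 9 + 8 = 17
Best route has total 15 ms.

15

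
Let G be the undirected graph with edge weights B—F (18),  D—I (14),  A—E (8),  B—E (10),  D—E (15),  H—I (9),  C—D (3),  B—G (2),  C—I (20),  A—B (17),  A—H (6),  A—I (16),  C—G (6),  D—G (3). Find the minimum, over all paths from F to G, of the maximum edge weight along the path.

Some routes from F to G:
F→B→E→A→I→D→G: max(18, 10, 8, 16, 14, 3) = 18
F→B→E→D→G: max(18, 10, 15, 3) = 18
F→B→E→A→I→D→C→G: max(18, 10, 8, 16, 14, 3, 6) = 18
F→B→E→A→H→I→D→C→G: max(18, 10, 8, 6, 9, 14, 3, 6) = 18
F→B→E→A→H→I→D→G: max(18, 10, 8, 6, 9, 14, 3) = 18
The minimum achievable maximum is 18.

18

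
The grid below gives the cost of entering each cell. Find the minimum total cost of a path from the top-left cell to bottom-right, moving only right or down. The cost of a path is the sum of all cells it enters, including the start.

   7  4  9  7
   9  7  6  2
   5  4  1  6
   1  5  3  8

Best path: [0,0] → [0,1] → [1,1] → [2,1] → [2,2] → [3,2] → [3,3]
Cost: 7 + 4 + 7 + 4 + 1 + 3 + 8 = 34
For comparison, the top-then-right route costs 43.

34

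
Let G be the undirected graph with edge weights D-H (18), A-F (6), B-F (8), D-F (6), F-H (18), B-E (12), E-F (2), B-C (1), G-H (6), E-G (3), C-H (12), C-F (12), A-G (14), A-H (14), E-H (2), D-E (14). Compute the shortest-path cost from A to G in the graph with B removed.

11

Checking several routes:
A-F-E-G: 6 + 2 + 3 = 11
A-G: 14
A-F-E-H-G: 6 + 2 + 2 + 6 = 16
Best route has total 11.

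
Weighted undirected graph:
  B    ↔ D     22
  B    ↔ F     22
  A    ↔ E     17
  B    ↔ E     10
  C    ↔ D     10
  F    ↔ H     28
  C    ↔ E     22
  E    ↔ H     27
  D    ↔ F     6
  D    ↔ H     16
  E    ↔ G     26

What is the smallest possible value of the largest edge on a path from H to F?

Some routes from H to F:
H→E→B→F: max(27, 10, 22) = 27
H→D→C→E→B→F: max(16, 10, 22, 10, 22) = 22
H→D→B→F: max(16, 22, 22) = 22
H→D→F: max(16, 6) = 16
Smallest bottleneck: 16.

16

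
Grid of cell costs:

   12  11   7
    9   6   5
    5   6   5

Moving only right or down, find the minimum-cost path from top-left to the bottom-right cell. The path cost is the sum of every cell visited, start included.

37

Take (0,0) -> (1,0) -> (1,1) -> (1,2) -> (2,2) for a total of 12 + 9 + 6 + 5 + 5 = 37.
For comparison, the top-then-right route costs 40.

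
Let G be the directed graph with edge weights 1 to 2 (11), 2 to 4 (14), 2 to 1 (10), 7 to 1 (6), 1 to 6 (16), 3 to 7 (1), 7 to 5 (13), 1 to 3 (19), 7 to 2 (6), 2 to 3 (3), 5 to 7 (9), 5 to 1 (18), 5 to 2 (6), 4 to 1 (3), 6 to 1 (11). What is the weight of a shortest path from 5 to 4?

20

Candidate routes:
5 -> 7 -> 2 -> 4: 9 + 6 + 14 = 29
5 -> 7 -> 1 -> 2 -> 4: 9 + 6 + 11 + 14 = 40
5 -> 1 -> 3 -> 7 -> 2 -> 4: 18 + 19 + 1 + 6 + 14 = 58
5 -> 2 -> 4: 6 + 14 = 20
5 -> 1 -> 2 -> 4: 18 + 11 + 14 = 43
Shortest: 20.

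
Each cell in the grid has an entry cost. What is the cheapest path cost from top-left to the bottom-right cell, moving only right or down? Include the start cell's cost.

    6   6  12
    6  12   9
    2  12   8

Path (0,0)→(1,0)→(2,0)→(2,1)→(2,2): 6 + 6 + 2 + 12 + 8 = 34.
For comparison, the top-then-right route costs 41.

34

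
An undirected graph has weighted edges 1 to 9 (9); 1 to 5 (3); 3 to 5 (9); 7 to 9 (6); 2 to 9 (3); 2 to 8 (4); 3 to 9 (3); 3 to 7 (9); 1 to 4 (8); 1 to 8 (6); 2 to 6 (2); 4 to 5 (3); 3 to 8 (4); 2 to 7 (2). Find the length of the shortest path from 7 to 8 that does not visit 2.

Some routes from 7 to 8 avoiding 2:
7 → 9 → 3 → 5 → 1 → 8: 6 + 3 + 9 + 3 + 6 = 27
7 → 3 → 8: 9 + 4 = 13
7 → 9 → 1 → 8: 6 + 9 + 6 = 21
7 → 3 → 5 → 1 → 8: 9 + 9 + 3 + 6 = 27
7 → 9 → 3 → 8: 6 + 3 + 4 = 13
Shortest: 13.

13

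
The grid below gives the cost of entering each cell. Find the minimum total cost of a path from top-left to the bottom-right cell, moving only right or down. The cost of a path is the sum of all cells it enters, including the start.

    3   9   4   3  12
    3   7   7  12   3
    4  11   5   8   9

One optimal route is (0,0)→(1,0)→(1,1)→(1,2)→(2,2)→(2,3)→(2,4).
Its cost is 3 + 3 + 7 + 7 + 5 + 8 + 9 = 42.

42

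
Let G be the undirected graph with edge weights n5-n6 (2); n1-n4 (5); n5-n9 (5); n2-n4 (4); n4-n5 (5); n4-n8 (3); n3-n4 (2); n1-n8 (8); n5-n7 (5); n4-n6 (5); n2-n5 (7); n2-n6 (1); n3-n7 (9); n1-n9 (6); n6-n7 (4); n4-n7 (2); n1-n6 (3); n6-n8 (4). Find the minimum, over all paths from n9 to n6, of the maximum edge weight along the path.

5

Checking several routes:
n9 → n5 → n7 → n4 → n1 → n6: max(5, 5, 2, 5, 3) = 5
n9 → n5 → n7 → n4 → n6: max(5, 5, 2, 5) = 5
n9 → n5 → n7 → n6: max(5, 5, 4) = 5
n9 → n5 → n7 → n4 → n2 → n6: max(5, 5, 2, 4, 1) = 5
n9 → n5 → n6: max(5, 2) = 5
The minimum achievable maximum is 5.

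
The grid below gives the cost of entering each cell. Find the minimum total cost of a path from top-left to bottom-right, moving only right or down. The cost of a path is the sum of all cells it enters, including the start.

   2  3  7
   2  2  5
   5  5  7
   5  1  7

19

Path [0,0] → [1,0] → [1,1] → [2,1] → [3,1] → [3,2]: 2 + 2 + 2 + 5 + 1 + 7 = 19.
For comparison, the top-then-right route costs 31.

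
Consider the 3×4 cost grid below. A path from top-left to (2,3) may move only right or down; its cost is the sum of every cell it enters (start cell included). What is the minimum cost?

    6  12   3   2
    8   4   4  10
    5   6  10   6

38

Best path: r0c0 r1c0 r1c1 r1c2 r1c3 r2c3
Cost: 6 + 8 + 4 + 4 + 10 + 6 = 38
(Top row then right column would cost 39.)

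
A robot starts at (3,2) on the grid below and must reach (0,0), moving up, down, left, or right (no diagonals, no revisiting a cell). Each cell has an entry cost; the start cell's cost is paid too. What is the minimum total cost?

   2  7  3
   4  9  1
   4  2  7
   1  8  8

Best path: [3,2] -> [2,2] -> [2,1] -> [2,0] -> [1,0] -> [0,0]
Cost: 8 + 7 + 2 + 4 + 4 + 2 = 27

27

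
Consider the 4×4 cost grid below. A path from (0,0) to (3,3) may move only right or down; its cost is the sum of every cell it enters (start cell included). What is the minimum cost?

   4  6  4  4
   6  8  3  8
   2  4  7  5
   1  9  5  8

One optimal route is (0,0)→(1,0)→(2,0)→(3,0)→(3,1)→(3,2)→(3,3).
Its cost is 4 + 6 + 2 + 1 + 9 + 5 + 8 = 35.
For comparison, the top-then-right route costs 39.

35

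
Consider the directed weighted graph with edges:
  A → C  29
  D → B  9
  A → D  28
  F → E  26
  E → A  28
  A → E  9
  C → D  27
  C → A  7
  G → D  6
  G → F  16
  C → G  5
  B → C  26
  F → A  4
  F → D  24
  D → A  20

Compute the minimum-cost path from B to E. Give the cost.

42

Some routes from B to E:
B - C - G - F - E: 26 + 5 + 16 + 26 = 73
B - C - G - D - A - E: 26 + 5 + 6 + 20 + 9 = 66
B - C - A - E: 26 + 7 + 9 = 42
B - C - G - F - A - E: 26 + 5 + 16 + 4 + 9 = 60
Shortest: 42.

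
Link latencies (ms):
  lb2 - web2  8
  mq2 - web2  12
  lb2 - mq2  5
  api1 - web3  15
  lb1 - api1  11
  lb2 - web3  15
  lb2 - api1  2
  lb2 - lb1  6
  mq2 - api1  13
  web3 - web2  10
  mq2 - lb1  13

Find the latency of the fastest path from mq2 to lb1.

Some routes from mq2 to lb1:
mq2→lb2→api1→lb1: 5 + 2 + 11 = 18
mq2→lb1: 13
mq2→lb2→lb1: 5 + 6 = 11
Best route has total 11 ms.

11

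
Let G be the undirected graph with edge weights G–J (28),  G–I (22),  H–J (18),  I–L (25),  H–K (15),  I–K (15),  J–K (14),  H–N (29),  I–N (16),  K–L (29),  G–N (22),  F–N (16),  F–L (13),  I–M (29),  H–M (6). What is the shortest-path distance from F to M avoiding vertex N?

Some routes from F to M avoiding N:
F → L → K → J → H → M: 13 + 29 + 14 + 18 + 6 = 80
F → L → I → K → H → M: 13 + 25 + 15 + 15 + 6 = 74
F → L → K → I → M: 13 + 29 + 15 + 29 = 86
F → L → K → H → M: 13 + 29 + 15 + 6 = 63
F → L → I → K → J → H → M: 13 + 25 + 15 + 14 + 18 + 6 = 91
F → L → I → M: 13 + 25 + 29 = 67
The minimum is 63.

63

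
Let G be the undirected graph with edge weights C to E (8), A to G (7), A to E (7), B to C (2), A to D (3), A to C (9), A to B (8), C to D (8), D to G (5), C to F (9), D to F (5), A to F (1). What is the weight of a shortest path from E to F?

Comparing a few candidate routes:
E → C → F: 8 + 9 = 17
E → A → F: 7 + 1 = 8
E → A → D → F: 7 + 3 + 5 = 15
E → C → A → F: 8 + 9 + 1 = 18
Best route has total 8.

8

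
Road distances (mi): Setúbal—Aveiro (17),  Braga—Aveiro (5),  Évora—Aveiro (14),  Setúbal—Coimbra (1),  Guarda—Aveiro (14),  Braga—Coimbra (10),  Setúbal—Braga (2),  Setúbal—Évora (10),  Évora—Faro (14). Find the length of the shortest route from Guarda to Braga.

Paths from Guarda to Braga:
Guarda → Aveiro → Braga: 14 + 5 = 19
Guarda → Aveiro → Évora → Setúbal → Braga: 14 + 14 + 10 + 2 = 40
Guarda → Aveiro → Setúbal → Coimbra → Braga: 14 + 17 + 1 + 10 = 42
Guarda → Aveiro → Setúbal → Braga: 14 + 17 + 2 = 33
Guarda → Aveiro → Évora → Setúbal → Coimbra → Braga: 14 + 14 + 10 + 1 + 10 = 49
Shortest: 19 mi.

19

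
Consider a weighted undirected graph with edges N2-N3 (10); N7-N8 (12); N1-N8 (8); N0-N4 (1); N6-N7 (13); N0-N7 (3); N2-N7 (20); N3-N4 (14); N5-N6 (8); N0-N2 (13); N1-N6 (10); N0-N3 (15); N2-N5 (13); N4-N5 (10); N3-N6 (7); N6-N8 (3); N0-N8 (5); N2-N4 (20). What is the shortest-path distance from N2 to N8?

Checking several routes:
N2→N5→N6→N8: 13 + 8 + 3 = 24
N2→N0→N8: 13 + 5 = 18
N2→N4→N0→N8: 20 + 1 + 5 = 26
N2→N0→N7→N8: 13 + 3 + 12 = 28
N2→N3→N6→N8: 10 + 7 + 3 = 20
Best route has total 18.

18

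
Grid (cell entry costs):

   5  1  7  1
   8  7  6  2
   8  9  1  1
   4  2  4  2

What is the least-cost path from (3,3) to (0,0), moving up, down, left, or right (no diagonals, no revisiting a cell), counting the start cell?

19

Cheapest: r3c3 → r2c3 → r1c3 → r0c3 → r0c2 → r0c1 → r0c0
  2 + 1 + 2 + 1 + 7 + 1 + 5 = 19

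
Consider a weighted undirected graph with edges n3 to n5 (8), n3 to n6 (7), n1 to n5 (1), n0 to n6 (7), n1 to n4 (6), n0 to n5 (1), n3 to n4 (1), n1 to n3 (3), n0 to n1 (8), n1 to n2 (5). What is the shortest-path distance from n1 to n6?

9

Comparing a few candidate routes:
n1-n3-n6: 3 + 7 = 10
n1-n4-n3-n6: 6 + 1 + 7 = 14
n1-n5-n0-n6: 1 + 1 + 7 = 9
n1-n0-n6: 8 + 7 = 15
Best route has total 9.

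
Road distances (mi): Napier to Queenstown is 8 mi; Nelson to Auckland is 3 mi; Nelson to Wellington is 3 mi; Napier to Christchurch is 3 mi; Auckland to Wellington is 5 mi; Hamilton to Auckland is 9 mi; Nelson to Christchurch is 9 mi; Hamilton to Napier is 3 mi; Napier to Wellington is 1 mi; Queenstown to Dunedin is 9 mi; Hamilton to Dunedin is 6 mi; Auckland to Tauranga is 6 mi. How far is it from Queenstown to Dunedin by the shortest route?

9

Some routes from Queenstown to Dunedin:
Queenstown -> Dunedin: 9
Queenstown -> Napier -> Wellington -> Auckland -> Hamilton -> Dunedin: 8 + 1 + 5 + 9 + 6 = 29
Queenstown -> Napier -> Hamilton -> Dunedin: 8 + 3 + 6 = 17
Shortest: 9 mi.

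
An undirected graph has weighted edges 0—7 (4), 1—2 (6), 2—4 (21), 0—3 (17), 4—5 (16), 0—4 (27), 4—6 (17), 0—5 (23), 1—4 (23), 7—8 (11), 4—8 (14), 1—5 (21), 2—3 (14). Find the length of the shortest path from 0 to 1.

37

Comparing a few candidate routes:
0→4→1: 27 + 23 = 50
0→7→8→4→1: 4 + 11 + 14 + 23 = 52
0→5→1: 23 + 21 = 44
0→3→2→1: 17 + 14 + 6 = 37
Best route has total 37.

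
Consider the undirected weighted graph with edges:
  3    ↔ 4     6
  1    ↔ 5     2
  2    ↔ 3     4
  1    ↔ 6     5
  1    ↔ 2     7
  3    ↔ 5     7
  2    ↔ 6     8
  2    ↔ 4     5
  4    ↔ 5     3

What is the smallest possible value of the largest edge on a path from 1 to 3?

5

Some routes from 1 to 3:
1-5-4-2-3: max(2, 3, 5, 4) = 5
1-5-4-3: max(2, 3, 6) = 6
1-2-4-3: max(7, 5, 6) = 7
Best route has worst link 5.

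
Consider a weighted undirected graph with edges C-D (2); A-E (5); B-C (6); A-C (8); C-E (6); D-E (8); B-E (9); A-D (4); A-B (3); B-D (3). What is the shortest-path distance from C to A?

6

Checking several routes:
C → D → B → A: 2 + 3 + 3 = 8
C → D → A: 2 + 4 = 6
C → A: 8
Shortest: 6.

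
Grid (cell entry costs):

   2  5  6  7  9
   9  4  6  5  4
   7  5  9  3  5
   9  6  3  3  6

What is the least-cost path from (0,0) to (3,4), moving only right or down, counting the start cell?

Cheapest: (0,0) (0,1) (1,1) (1,2) (1,3) (2,3) (3,3) (3,4)
  2 + 5 + 4 + 6 + 5 + 3 + 3 + 6 = 34

34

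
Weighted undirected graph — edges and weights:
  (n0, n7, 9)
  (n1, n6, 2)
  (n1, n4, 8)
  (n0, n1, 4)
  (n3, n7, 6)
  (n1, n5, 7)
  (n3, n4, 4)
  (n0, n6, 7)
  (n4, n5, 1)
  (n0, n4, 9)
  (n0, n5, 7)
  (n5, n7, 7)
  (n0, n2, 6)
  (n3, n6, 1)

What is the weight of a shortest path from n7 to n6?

Checking several routes:
n7 -> n3 -> n6: 6 + 1 = 7
n7 -> n5 -> n4 -> n3 -> n6: 7 + 1 + 4 + 1 = 13
n7 -> n0 -> n1 -> n6: 9 + 4 + 2 = 15
n7 -> n0 -> n6: 9 + 7 = 16
n7 -> n5 -> n4 -> n1 -> n6: 7 + 1 + 8 + 2 = 18
n7 -> n5 -> n1 -> n6: 7 + 7 + 2 = 16
Best route has total 7.

7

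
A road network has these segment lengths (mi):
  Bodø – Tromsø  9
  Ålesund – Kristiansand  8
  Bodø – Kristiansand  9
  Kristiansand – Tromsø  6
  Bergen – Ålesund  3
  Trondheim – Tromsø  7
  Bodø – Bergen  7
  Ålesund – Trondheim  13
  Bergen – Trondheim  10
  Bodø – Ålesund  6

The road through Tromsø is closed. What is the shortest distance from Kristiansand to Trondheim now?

21

Comparing a few candidate routes:
Kristiansand - Ålesund - Bergen - Trondheim: 8 + 3 + 10 = 21
Kristiansand - Ålesund - Trondheim: 8 + 13 = 21
Kristiansand - Bodø - Bergen - Trondheim: 9 + 7 + 10 = 26
The minimum is 21 mi.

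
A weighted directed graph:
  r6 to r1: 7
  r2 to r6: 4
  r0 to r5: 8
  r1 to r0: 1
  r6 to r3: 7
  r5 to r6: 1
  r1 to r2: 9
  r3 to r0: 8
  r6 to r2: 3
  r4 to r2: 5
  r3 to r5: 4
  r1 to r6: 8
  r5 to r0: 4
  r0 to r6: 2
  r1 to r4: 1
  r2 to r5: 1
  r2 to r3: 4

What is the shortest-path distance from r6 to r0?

Comparing a few candidate routes:
r6-r2-r5-r0: 3 + 1 + 4 = 8
r6-r3-r5-r0: 7 + 4 + 4 = 15
r6-r1-r0: 7 + 1 = 8
r6-r3-r0: 7 + 8 = 15
Shortest: 8.

8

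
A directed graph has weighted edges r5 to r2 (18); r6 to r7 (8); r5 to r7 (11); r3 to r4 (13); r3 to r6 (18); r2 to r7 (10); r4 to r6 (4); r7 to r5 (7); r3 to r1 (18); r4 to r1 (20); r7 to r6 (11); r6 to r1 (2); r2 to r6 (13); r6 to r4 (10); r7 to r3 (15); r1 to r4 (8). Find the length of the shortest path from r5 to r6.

22

Checking several routes:
r5 - r2 - r6: 18 + 13 = 31
r5 - r2 - r7 - r6: 18 + 10 + 11 = 39
r5 - r7 - r6: 11 + 11 = 22
Best route has total 22.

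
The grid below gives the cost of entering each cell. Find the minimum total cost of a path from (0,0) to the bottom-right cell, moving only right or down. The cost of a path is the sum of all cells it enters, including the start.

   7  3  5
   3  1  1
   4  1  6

18

Take [0,0] -> [0,1] -> [1,1] -> [1,2] -> [2,2] for a total of 7 + 3 + 1 + 1 + 6 = 18.
(Top row then right column would cost 22.)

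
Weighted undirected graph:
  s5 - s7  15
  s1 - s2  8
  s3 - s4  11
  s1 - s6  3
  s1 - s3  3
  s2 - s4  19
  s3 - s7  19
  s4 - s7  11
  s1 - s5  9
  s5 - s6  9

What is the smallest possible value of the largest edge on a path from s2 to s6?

8

A few of the s2→s6 routes:
s2-s1-s6: max(8, 3) = 8
s2-s4-s7-s5-s1-s6: max(19, 11, 15, 9, 3) = 19
s2-s4-s7-s3-s1-s5-s6: max(19, 11, 19, 3, 9, 9) = 19
s2-s1-s3-s4-s7-s5-s6: max(8, 3, 11, 11, 15, 9) = 15
s2-s1-s5-s6: max(8, 9, 9) = 9
s2-s4-s7-s5-s6: max(19, 11, 15, 9) = 19
Best route has worst link 8.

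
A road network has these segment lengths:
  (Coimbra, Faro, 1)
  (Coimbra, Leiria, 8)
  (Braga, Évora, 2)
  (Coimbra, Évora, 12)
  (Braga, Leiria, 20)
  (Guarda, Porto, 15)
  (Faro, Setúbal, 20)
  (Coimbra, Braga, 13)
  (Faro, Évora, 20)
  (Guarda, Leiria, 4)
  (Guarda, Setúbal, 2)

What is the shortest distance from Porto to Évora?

Comparing a few candidate routes:
Porto - Guarda - Leiria - Coimbra - Faro - Évora: 15 + 4 + 8 + 1 + 20 = 48
Porto - Guarda - Setúbal - Faro - Coimbra - Évora: 15 + 2 + 20 + 1 + 12 = 50
Porto - Guarda - Leiria - Braga - Évora: 15 + 4 + 20 + 2 = 41
Porto - Guarda - Leiria - Coimbra - Braga - Évora: 15 + 4 + 8 + 13 + 2 = 42
Porto - Guarda - Leiria - Coimbra - Évora: 15 + 4 + 8 + 12 = 39
Shortest: 39.

39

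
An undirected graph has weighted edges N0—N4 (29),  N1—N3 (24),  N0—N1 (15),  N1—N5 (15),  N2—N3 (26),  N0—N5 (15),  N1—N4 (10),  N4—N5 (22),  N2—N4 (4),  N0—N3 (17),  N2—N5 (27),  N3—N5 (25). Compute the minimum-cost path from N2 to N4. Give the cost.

Checking several routes:
N2 → N4: 4
N2 → N5 → N1 → N4: 27 + 15 + 10 = 52
N2 → N5 → N4: 27 + 22 = 49
Best route has total 4.

4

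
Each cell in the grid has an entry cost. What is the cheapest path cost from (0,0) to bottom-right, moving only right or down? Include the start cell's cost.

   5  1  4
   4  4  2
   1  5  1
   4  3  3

16

One optimal route is [0,0] -> [0,1] -> [0,2] -> [1,2] -> [2,2] -> [3,2].
Its cost is 5 + 1 + 4 + 2 + 1 + 3 = 16.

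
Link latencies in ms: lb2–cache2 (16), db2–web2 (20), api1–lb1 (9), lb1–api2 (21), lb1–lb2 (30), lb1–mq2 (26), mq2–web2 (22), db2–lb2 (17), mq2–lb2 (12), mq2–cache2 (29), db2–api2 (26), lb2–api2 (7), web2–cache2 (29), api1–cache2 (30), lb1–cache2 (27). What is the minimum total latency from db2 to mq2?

29

Checking several routes:
db2 - lb2 - mq2: 17 + 12 = 29
db2 - web2 - mq2: 20 + 22 = 42
db2 - lb2 - api2 - lb1 - mq2: 17 + 7 + 21 + 26 = 71
db2 - api2 - lb2 - mq2: 26 + 7 + 12 = 45
db2 - lb2 - cache2 - mq2: 17 + 16 + 29 = 62
Best route has total 29 ms.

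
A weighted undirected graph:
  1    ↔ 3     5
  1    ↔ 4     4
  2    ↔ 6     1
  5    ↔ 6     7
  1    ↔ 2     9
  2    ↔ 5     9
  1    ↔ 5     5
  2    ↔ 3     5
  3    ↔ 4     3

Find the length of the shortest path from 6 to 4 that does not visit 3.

14

Paths from 6 to 4 avoiding 3:
6 → 2 → 1 → 4: 1 + 9 + 4 = 14
6 → 5 → 2 → 1 → 4: 7 + 9 + 9 + 4 = 29
6 → 2 → 5 → 1 → 4: 1 + 9 + 5 + 4 = 19
6 → 5 → 1 → 4: 7 + 5 + 4 = 16
Best route has total 14.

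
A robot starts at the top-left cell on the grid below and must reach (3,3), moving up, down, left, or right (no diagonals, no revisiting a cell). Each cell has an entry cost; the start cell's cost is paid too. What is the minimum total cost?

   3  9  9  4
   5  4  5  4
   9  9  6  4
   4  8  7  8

33

Path (0,0) (1,0) (1,1) (1,2) (1,3) (2,3) (3,3): 3 + 5 + 4 + 5 + 4 + 4 + 8 = 33.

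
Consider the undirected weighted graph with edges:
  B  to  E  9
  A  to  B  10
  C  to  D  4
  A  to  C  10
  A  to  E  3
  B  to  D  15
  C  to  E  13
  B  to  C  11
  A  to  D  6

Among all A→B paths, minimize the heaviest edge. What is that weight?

Comparing a few candidate routes:
A - E - B: max(3, 9) = 9
A - E - C - B: max(3, 13, 11) = 13
A - C - B: max(10, 11) = 11
A - B: max(10) = 10
A - D - C - B: max(6, 4, 11) = 11
Best route has worst link 9.

9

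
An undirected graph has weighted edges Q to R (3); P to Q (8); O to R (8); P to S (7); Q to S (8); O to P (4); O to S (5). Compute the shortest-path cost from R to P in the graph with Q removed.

Routes from R to P avoiding Q:
R → O → S → P: 8 + 5 + 7 = 20
R → O → P: 8 + 4 = 12
Best route has total 12.

12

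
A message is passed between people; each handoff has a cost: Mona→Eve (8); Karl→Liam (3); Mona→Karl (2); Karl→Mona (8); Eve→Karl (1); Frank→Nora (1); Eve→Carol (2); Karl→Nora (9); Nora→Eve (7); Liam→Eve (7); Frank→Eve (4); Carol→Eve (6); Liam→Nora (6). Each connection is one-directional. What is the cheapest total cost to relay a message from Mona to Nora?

11

Checking several routes:
Mona→Karl→Liam→Nora: 2 + 3 + 6 = 11
Mona→Karl→Nora: 2 + 9 = 11
Mona→Eve→Karl→Liam→Nora: 8 + 1 + 3 + 6 = 18
The minimum is 11.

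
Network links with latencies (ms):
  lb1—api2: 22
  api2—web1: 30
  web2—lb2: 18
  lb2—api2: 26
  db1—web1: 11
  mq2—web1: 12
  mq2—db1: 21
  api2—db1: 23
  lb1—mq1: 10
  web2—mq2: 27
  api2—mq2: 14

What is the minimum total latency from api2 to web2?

41

Comparing a few candidate routes:
api2 - mq2 - web2: 14 + 27 = 41
api2 - web1 - mq2 - web2: 30 + 12 + 27 = 69
api2 - lb2 - web2: 26 + 18 = 44
Best route has total 41 ms.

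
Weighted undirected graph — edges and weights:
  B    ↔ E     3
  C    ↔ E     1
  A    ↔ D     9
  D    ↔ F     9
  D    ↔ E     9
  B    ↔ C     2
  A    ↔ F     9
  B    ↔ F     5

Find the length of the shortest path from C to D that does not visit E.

16

Paths from C to D avoiding E:
C→B→F→A→D: 2 + 5 + 9 + 9 = 25
C→B→F→D: 2 + 5 + 9 = 16
Shortest: 16.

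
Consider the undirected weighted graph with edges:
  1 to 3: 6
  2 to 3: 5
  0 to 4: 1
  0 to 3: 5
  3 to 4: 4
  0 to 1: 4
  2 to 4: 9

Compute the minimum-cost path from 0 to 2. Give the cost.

10

Candidate routes:
0 → 1 → 3 → 2: 4 + 6 + 5 = 15
0 → 3 → 2: 5 + 5 = 10
0 → 4 → 3 → 2: 1 + 4 + 5 = 10
0 → 1 → 3 → 4 → 2: 4 + 6 + 4 + 9 = 23
0 → 3 → 4 → 2: 5 + 4 + 9 = 18
0 → 4 → 2: 1 + 9 = 10
The minimum is 10.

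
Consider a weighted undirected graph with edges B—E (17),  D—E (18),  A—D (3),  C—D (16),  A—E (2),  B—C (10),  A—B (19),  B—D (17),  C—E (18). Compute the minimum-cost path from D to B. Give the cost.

Comparing a few candidate routes:
D → C → B: 16 + 10 = 26
D → A → E → B: 3 + 2 + 17 = 22
D → A → B: 3 + 19 = 22
D → B: 17
Shortest: 17.

17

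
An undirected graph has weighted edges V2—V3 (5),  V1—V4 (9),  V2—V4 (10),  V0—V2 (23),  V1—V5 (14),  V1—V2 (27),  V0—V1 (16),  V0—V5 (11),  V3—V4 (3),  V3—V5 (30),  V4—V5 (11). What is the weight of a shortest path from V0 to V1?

Comparing a few candidate routes:
V0-V5-V1: 11 + 14 = 25
V0-V1: 16
V0-V2-V3-V4-V1: 23 + 5 + 3 + 9 = 40
V0-V5-V4-V1: 11 + 11 + 9 = 31
The minimum is 16.

16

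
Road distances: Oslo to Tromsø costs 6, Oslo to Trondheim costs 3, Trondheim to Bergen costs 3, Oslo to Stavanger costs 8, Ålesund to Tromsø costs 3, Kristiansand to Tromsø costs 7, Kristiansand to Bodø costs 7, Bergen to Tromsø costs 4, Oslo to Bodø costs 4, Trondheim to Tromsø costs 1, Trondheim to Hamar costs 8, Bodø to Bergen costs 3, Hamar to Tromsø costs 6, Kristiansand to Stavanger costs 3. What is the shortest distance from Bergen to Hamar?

10

Checking several routes:
Bergen - Trondheim - Hamar: 3 + 8 = 11
Bergen - Tromsø - Trondheim - Hamar: 4 + 1 + 8 = 13
Bergen - Tromsø - Hamar: 4 + 6 = 10
Bergen - Trondheim - Tromsø - Hamar: 3 + 1 + 6 = 10
Bergen - Bodø - Oslo - Trondheim - Tromsø - Hamar: 3 + 4 + 3 + 1 + 6 = 17
Shortest: 10.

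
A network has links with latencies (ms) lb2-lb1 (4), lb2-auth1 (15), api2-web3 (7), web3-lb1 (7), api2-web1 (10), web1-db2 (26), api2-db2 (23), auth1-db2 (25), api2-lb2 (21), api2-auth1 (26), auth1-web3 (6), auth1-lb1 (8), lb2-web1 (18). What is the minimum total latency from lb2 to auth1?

Comparing a few candidate routes:
lb2 - web1 - api2 - web3 - auth1: 18 + 10 + 7 + 6 = 41
lb2 - lb1 - auth1: 4 + 8 = 12
lb2 - api2 - web3 - lb1 - auth1: 21 + 7 + 7 + 8 = 43
lb2 - api2 - web3 - auth1: 21 + 7 + 6 = 34
lb2 - lb1 - web3 - auth1: 4 + 7 + 6 = 17
lb2 - auth1: 15
The minimum is 12 ms.

12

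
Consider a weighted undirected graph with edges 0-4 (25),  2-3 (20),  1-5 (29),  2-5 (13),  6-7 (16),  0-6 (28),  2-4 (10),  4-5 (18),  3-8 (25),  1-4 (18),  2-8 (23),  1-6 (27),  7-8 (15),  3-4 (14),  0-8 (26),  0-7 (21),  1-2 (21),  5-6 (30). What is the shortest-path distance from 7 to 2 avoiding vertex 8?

56

A few of the 7→2 routes:
7 → 0 → 4 → 2: 21 + 25 + 10 = 56
7 → 6 → 1 → 2: 16 + 27 + 21 = 64
7 → 6 → 5 → 2: 16 + 30 + 13 = 59
The minimum is 56.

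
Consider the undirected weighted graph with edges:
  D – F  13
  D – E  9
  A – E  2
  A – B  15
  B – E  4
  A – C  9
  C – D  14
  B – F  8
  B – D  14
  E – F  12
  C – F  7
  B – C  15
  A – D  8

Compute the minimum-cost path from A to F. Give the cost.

14

Some routes from A to F:
A - E - B - F: 2 + 4 + 8 = 14
A - B - F: 15 + 8 = 23
A - D - F: 8 + 13 = 21
A - E - F: 2 + 12 = 14
A - E - D - F: 2 + 9 + 13 = 24
A - C - F: 9 + 7 = 16
The minimum is 14.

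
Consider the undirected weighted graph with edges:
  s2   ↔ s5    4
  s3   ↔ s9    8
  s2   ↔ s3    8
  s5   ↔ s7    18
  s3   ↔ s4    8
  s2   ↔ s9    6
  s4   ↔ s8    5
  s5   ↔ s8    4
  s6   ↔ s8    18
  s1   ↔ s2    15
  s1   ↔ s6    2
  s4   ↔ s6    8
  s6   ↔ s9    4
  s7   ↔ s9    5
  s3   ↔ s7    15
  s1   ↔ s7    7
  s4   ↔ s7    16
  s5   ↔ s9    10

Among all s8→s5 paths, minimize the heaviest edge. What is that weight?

Comparing a few candidate routes:
s8 → s5: max(4) = 4
s8 → s4 → s6 → s1 → s7 → s9 → s3 → s2 → s5: max(5, 8, 2, 7, 5, 8, 8, 4) = 8
s8 → s4 → s6 → s1 → s7 → s9 → s2 → s5: max(5, 8, 2, 7, 5, 6, 4) = 8
s8 → s4 → s6 → s9 → s3 → s2 → s5: max(5, 8, 4, 8, 8, 4) = 8
Best route has worst link 4.

4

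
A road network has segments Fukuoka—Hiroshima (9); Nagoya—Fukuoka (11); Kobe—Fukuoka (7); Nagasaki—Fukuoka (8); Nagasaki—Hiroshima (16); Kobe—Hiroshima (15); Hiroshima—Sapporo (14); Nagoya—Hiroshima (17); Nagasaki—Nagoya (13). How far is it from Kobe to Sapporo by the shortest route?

29

Paths from Kobe to Sapporo:
Kobe-Fukuoka-Nagasaki-Hiroshima-Sapporo: 7 + 8 + 16 + 14 = 45
Kobe-Hiroshima-Sapporo: 15 + 14 = 29
Kobe-Fukuoka-Hiroshima-Sapporo: 7 + 9 + 14 = 30
Kobe-Fukuoka-Nagoya-Hiroshima-Sapporo: 7 + 11 + 17 + 14 = 49
Kobe-Fukuoka-Nagasaki-Nagoya-Hiroshima-Sapporo: 7 + 8 + 13 + 17 + 14 = 59
Kobe-Fukuoka-Nagoya-Nagasaki-Hiroshima-Sapporo: 7 + 11 + 13 + 16 + 14 = 61
The minimum is 29 km.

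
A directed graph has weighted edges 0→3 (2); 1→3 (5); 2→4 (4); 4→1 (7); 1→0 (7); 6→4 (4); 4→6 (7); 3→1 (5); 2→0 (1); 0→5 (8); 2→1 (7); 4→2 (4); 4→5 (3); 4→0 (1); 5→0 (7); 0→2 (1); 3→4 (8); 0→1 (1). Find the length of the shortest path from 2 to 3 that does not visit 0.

Routes from 2 to 3 avoiding 0:
2-1-3: 7 + 5 = 12
2-4-1-3: 4 + 7 + 5 = 16
Best route has total 12.

12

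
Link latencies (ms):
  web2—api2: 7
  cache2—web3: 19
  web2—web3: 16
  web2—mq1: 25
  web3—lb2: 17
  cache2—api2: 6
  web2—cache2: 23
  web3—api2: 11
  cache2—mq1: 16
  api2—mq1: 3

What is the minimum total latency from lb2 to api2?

28

Comparing a few candidate routes:
lb2→web3→api2: 17 + 11 = 28
lb2→web3→cache2→api2: 17 + 19 + 6 = 42
lb2→web3→web2→api2: 17 + 16 + 7 = 40
Best route has total 28 ms.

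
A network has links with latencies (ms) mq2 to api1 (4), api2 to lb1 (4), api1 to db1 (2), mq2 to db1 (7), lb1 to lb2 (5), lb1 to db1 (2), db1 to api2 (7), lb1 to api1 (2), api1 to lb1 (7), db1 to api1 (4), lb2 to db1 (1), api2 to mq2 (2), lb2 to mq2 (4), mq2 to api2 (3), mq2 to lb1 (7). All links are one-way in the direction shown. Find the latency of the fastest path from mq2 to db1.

Some routes from mq2 to db1:
mq2-lb1-api1-db1: 7 + 2 + 2 = 11
mq2-db1: 7
mq2-api1-db1: 4 + 2 = 6
mq2-api2-lb1-db1: 3 + 4 + 2 = 9
mq2-lb1-db1: 7 + 2 = 9
Best route has total 6 ms.

6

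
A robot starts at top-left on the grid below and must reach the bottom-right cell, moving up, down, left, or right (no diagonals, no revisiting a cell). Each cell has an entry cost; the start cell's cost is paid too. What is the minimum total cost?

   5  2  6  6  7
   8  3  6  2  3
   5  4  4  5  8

Take [0,0] -> [0,1] -> [1,1] -> [1,2] -> [1,3] -> [1,4] -> [2,4] for a total of 5 + 2 + 3 + 6 + 2 + 3 + 8 = 29.

29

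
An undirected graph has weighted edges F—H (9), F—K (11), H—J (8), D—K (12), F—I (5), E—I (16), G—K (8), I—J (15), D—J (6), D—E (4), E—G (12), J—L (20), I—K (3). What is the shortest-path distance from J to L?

20

Paths from J to L:
J→L: 20
The minimum is 20.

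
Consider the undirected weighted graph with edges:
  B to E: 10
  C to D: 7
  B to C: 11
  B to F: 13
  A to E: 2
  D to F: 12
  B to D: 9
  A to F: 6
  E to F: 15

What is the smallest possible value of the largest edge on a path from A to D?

10

Some routes from A to D:
A - E - B - D: max(2, 10, 9) = 10
A - E - B - C - D: max(2, 10, 11, 7) = 11
A - F - D: max(6, 12) = 12
Smallest bottleneck: 10.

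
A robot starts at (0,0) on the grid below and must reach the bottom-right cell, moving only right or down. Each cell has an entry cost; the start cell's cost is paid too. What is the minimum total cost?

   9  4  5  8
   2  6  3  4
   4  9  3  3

One optimal route is r0c0 → r1c0 → r1c1 → r1c2 → r2c2 → r2c3.
Its cost is 9 + 2 + 6 + 3 + 3 + 3 = 26.

26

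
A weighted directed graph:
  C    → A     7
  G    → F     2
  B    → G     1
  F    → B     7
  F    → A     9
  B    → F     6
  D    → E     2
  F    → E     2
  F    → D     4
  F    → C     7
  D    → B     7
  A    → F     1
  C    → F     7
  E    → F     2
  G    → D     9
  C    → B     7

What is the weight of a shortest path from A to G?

9

Paths from A to G:
A -> F -> B -> G: 1 + 7 + 1 = 9
A -> F -> D -> B -> G: 1 + 4 + 7 + 1 = 13
A -> F -> C -> B -> G: 1 + 7 + 7 + 1 = 16
The minimum is 9.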